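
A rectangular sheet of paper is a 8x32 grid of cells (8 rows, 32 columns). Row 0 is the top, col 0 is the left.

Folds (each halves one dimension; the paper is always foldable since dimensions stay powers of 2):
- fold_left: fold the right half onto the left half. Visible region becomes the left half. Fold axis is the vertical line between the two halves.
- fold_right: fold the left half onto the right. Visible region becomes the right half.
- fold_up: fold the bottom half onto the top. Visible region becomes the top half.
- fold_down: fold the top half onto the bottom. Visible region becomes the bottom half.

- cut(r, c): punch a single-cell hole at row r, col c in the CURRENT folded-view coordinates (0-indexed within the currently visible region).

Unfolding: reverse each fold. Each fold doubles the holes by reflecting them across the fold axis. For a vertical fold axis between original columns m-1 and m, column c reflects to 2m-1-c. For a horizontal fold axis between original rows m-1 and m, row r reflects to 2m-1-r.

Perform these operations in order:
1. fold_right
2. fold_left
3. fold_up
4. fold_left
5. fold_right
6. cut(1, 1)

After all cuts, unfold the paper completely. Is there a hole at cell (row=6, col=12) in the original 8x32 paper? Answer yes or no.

Answer: yes

Derivation:
Op 1 fold_right: fold axis v@16; visible region now rows[0,8) x cols[16,32) = 8x16
Op 2 fold_left: fold axis v@24; visible region now rows[0,8) x cols[16,24) = 8x8
Op 3 fold_up: fold axis h@4; visible region now rows[0,4) x cols[16,24) = 4x8
Op 4 fold_left: fold axis v@20; visible region now rows[0,4) x cols[16,20) = 4x4
Op 5 fold_right: fold axis v@18; visible region now rows[0,4) x cols[18,20) = 4x2
Op 6 cut(1, 1): punch at orig (1,19); cuts so far [(1, 19)]; region rows[0,4) x cols[18,20) = 4x2
Unfold 1 (reflect across v@18): 2 holes -> [(1, 16), (1, 19)]
Unfold 2 (reflect across v@20): 4 holes -> [(1, 16), (1, 19), (1, 20), (1, 23)]
Unfold 3 (reflect across h@4): 8 holes -> [(1, 16), (1, 19), (1, 20), (1, 23), (6, 16), (6, 19), (6, 20), (6, 23)]
Unfold 4 (reflect across v@24): 16 holes -> [(1, 16), (1, 19), (1, 20), (1, 23), (1, 24), (1, 27), (1, 28), (1, 31), (6, 16), (6, 19), (6, 20), (6, 23), (6, 24), (6, 27), (6, 28), (6, 31)]
Unfold 5 (reflect across v@16): 32 holes -> [(1, 0), (1, 3), (1, 4), (1, 7), (1, 8), (1, 11), (1, 12), (1, 15), (1, 16), (1, 19), (1, 20), (1, 23), (1, 24), (1, 27), (1, 28), (1, 31), (6, 0), (6, 3), (6, 4), (6, 7), (6, 8), (6, 11), (6, 12), (6, 15), (6, 16), (6, 19), (6, 20), (6, 23), (6, 24), (6, 27), (6, 28), (6, 31)]
Holes: [(1, 0), (1, 3), (1, 4), (1, 7), (1, 8), (1, 11), (1, 12), (1, 15), (1, 16), (1, 19), (1, 20), (1, 23), (1, 24), (1, 27), (1, 28), (1, 31), (6, 0), (6, 3), (6, 4), (6, 7), (6, 8), (6, 11), (6, 12), (6, 15), (6, 16), (6, 19), (6, 20), (6, 23), (6, 24), (6, 27), (6, 28), (6, 31)]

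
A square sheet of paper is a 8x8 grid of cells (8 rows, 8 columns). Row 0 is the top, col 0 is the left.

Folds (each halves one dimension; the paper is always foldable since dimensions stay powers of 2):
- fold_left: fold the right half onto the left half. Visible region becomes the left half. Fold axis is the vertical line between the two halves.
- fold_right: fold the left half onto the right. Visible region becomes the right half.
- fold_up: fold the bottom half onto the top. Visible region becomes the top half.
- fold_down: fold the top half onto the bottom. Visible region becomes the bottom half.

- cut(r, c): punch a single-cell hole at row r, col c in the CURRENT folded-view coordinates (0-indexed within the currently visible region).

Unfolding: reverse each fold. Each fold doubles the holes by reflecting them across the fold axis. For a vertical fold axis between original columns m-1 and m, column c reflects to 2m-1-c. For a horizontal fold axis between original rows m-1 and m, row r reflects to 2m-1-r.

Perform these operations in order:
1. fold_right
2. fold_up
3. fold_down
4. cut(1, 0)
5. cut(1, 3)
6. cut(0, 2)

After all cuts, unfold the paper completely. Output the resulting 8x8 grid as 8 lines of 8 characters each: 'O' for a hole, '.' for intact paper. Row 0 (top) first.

Answer: O..OO..O
.O....O.
.O....O.
O..OO..O
O..OO..O
.O....O.
.O....O.
O..OO..O

Derivation:
Op 1 fold_right: fold axis v@4; visible region now rows[0,8) x cols[4,8) = 8x4
Op 2 fold_up: fold axis h@4; visible region now rows[0,4) x cols[4,8) = 4x4
Op 3 fold_down: fold axis h@2; visible region now rows[2,4) x cols[4,8) = 2x4
Op 4 cut(1, 0): punch at orig (3,4); cuts so far [(3, 4)]; region rows[2,4) x cols[4,8) = 2x4
Op 5 cut(1, 3): punch at orig (3,7); cuts so far [(3, 4), (3, 7)]; region rows[2,4) x cols[4,8) = 2x4
Op 6 cut(0, 2): punch at orig (2,6); cuts so far [(2, 6), (3, 4), (3, 7)]; region rows[2,4) x cols[4,8) = 2x4
Unfold 1 (reflect across h@2): 6 holes -> [(0, 4), (0, 7), (1, 6), (2, 6), (3, 4), (3, 7)]
Unfold 2 (reflect across h@4): 12 holes -> [(0, 4), (0, 7), (1, 6), (2, 6), (3, 4), (3, 7), (4, 4), (4, 7), (5, 6), (6, 6), (7, 4), (7, 7)]
Unfold 3 (reflect across v@4): 24 holes -> [(0, 0), (0, 3), (0, 4), (0, 7), (1, 1), (1, 6), (2, 1), (2, 6), (3, 0), (3, 3), (3, 4), (3, 7), (4, 0), (4, 3), (4, 4), (4, 7), (5, 1), (5, 6), (6, 1), (6, 6), (7, 0), (7, 3), (7, 4), (7, 7)]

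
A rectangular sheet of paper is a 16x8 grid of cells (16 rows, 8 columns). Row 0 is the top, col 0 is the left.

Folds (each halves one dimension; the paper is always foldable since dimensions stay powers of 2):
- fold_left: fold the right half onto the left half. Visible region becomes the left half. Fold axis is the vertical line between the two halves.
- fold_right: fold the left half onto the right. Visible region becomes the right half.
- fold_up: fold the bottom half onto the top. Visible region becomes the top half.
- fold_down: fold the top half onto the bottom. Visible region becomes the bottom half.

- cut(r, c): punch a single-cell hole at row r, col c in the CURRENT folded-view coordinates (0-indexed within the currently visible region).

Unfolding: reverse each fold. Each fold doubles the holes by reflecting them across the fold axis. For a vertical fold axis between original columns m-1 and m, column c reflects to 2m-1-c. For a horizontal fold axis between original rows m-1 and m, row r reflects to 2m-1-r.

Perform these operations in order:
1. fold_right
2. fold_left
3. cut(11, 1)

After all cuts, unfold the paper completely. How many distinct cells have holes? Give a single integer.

Op 1 fold_right: fold axis v@4; visible region now rows[0,16) x cols[4,8) = 16x4
Op 2 fold_left: fold axis v@6; visible region now rows[0,16) x cols[4,6) = 16x2
Op 3 cut(11, 1): punch at orig (11,5); cuts so far [(11, 5)]; region rows[0,16) x cols[4,6) = 16x2
Unfold 1 (reflect across v@6): 2 holes -> [(11, 5), (11, 6)]
Unfold 2 (reflect across v@4): 4 holes -> [(11, 1), (11, 2), (11, 5), (11, 6)]

Answer: 4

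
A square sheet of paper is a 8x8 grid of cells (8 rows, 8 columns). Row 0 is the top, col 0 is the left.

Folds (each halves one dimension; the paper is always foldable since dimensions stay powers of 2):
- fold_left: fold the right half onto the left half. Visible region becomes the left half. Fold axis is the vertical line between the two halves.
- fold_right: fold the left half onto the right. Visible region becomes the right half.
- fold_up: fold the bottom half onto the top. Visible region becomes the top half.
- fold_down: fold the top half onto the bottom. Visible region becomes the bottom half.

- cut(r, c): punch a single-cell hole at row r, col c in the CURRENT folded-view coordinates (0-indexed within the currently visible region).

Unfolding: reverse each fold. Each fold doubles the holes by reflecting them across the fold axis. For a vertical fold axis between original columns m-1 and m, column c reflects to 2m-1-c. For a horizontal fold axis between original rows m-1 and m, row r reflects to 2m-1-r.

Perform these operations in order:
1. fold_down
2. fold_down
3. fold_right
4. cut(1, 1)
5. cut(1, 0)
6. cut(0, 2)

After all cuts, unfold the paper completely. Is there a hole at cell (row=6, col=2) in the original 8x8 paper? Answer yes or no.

Op 1 fold_down: fold axis h@4; visible region now rows[4,8) x cols[0,8) = 4x8
Op 2 fold_down: fold axis h@6; visible region now rows[6,8) x cols[0,8) = 2x8
Op 3 fold_right: fold axis v@4; visible region now rows[6,8) x cols[4,8) = 2x4
Op 4 cut(1, 1): punch at orig (7,5); cuts so far [(7, 5)]; region rows[6,8) x cols[4,8) = 2x4
Op 5 cut(1, 0): punch at orig (7,4); cuts so far [(7, 4), (7, 5)]; region rows[6,8) x cols[4,8) = 2x4
Op 6 cut(0, 2): punch at orig (6,6); cuts so far [(6, 6), (7, 4), (7, 5)]; region rows[6,8) x cols[4,8) = 2x4
Unfold 1 (reflect across v@4): 6 holes -> [(6, 1), (6, 6), (7, 2), (7, 3), (7, 4), (7, 5)]
Unfold 2 (reflect across h@6): 12 holes -> [(4, 2), (4, 3), (4, 4), (4, 5), (5, 1), (5, 6), (6, 1), (6, 6), (7, 2), (7, 3), (7, 4), (7, 5)]
Unfold 3 (reflect across h@4): 24 holes -> [(0, 2), (0, 3), (0, 4), (0, 5), (1, 1), (1, 6), (2, 1), (2, 6), (3, 2), (3, 3), (3, 4), (3, 5), (4, 2), (4, 3), (4, 4), (4, 5), (5, 1), (5, 6), (6, 1), (6, 6), (7, 2), (7, 3), (7, 4), (7, 5)]
Holes: [(0, 2), (0, 3), (0, 4), (0, 5), (1, 1), (1, 6), (2, 1), (2, 6), (3, 2), (3, 3), (3, 4), (3, 5), (4, 2), (4, 3), (4, 4), (4, 5), (5, 1), (5, 6), (6, 1), (6, 6), (7, 2), (7, 3), (7, 4), (7, 5)]

Answer: no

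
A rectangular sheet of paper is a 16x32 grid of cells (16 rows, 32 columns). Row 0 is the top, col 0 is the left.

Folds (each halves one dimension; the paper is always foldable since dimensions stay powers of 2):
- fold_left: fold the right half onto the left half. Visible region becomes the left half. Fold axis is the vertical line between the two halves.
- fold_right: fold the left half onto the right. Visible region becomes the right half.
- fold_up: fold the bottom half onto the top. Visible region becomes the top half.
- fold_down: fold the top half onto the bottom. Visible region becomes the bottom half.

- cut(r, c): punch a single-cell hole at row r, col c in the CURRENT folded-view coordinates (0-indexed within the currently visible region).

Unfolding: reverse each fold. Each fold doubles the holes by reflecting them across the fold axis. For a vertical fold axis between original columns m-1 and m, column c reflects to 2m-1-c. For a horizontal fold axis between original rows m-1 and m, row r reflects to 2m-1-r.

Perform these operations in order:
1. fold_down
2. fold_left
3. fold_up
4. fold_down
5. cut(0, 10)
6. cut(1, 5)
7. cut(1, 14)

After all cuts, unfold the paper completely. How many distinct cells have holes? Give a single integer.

Op 1 fold_down: fold axis h@8; visible region now rows[8,16) x cols[0,32) = 8x32
Op 2 fold_left: fold axis v@16; visible region now rows[8,16) x cols[0,16) = 8x16
Op 3 fold_up: fold axis h@12; visible region now rows[8,12) x cols[0,16) = 4x16
Op 4 fold_down: fold axis h@10; visible region now rows[10,12) x cols[0,16) = 2x16
Op 5 cut(0, 10): punch at orig (10,10); cuts so far [(10, 10)]; region rows[10,12) x cols[0,16) = 2x16
Op 6 cut(1, 5): punch at orig (11,5); cuts so far [(10, 10), (11, 5)]; region rows[10,12) x cols[0,16) = 2x16
Op 7 cut(1, 14): punch at orig (11,14); cuts so far [(10, 10), (11, 5), (11, 14)]; region rows[10,12) x cols[0,16) = 2x16
Unfold 1 (reflect across h@10): 6 holes -> [(8, 5), (8, 14), (9, 10), (10, 10), (11, 5), (11, 14)]
Unfold 2 (reflect across h@12): 12 holes -> [(8, 5), (8, 14), (9, 10), (10, 10), (11, 5), (11, 14), (12, 5), (12, 14), (13, 10), (14, 10), (15, 5), (15, 14)]
Unfold 3 (reflect across v@16): 24 holes -> [(8, 5), (8, 14), (8, 17), (8, 26), (9, 10), (9, 21), (10, 10), (10, 21), (11, 5), (11, 14), (11, 17), (11, 26), (12, 5), (12, 14), (12, 17), (12, 26), (13, 10), (13, 21), (14, 10), (14, 21), (15, 5), (15, 14), (15, 17), (15, 26)]
Unfold 4 (reflect across h@8): 48 holes -> [(0, 5), (0, 14), (0, 17), (0, 26), (1, 10), (1, 21), (2, 10), (2, 21), (3, 5), (3, 14), (3, 17), (3, 26), (4, 5), (4, 14), (4, 17), (4, 26), (5, 10), (5, 21), (6, 10), (6, 21), (7, 5), (7, 14), (7, 17), (7, 26), (8, 5), (8, 14), (8, 17), (8, 26), (9, 10), (9, 21), (10, 10), (10, 21), (11, 5), (11, 14), (11, 17), (11, 26), (12, 5), (12, 14), (12, 17), (12, 26), (13, 10), (13, 21), (14, 10), (14, 21), (15, 5), (15, 14), (15, 17), (15, 26)]

Answer: 48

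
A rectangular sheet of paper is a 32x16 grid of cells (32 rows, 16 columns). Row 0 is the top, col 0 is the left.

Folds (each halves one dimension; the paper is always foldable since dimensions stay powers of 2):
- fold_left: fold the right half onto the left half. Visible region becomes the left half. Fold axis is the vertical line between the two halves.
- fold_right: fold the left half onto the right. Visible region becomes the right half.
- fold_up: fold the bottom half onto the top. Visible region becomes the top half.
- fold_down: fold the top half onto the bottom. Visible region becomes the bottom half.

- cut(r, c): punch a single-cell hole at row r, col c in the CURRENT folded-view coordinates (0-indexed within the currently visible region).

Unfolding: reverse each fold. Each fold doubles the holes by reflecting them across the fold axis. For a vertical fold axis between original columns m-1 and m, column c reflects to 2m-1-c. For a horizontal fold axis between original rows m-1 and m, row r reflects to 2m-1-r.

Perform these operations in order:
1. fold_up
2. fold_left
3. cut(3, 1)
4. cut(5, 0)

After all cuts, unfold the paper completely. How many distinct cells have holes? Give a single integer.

Answer: 8

Derivation:
Op 1 fold_up: fold axis h@16; visible region now rows[0,16) x cols[0,16) = 16x16
Op 2 fold_left: fold axis v@8; visible region now rows[0,16) x cols[0,8) = 16x8
Op 3 cut(3, 1): punch at orig (3,1); cuts so far [(3, 1)]; region rows[0,16) x cols[0,8) = 16x8
Op 4 cut(5, 0): punch at orig (5,0); cuts so far [(3, 1), (5, 0)]; region rows[0,16) x cols[0,8) = 16x8
Unfold 1 (reflect across v@8): 4 holes -> [(3, 1), (3, 14), (5, 0), (5, 15)]
Unfold 2 (reflect across h@16): 8 holes -> [(3, 1), (3, 14), (5, 0), (5, 15), (26, 0), (26, 15), (28, 1), (28, 14)]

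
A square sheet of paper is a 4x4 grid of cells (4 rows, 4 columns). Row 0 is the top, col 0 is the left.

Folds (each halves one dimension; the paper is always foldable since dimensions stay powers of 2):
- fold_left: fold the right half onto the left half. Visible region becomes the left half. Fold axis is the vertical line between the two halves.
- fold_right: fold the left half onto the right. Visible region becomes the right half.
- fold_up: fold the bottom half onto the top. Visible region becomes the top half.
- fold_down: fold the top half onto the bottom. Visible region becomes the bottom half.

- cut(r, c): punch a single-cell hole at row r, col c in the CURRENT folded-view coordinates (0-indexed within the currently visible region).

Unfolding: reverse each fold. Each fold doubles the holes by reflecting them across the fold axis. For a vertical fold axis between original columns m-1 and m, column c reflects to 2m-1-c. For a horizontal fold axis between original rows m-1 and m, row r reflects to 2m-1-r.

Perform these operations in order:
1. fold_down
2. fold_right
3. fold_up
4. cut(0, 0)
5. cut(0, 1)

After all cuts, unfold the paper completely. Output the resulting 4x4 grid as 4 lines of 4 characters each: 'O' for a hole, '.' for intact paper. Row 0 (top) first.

Answer: OOOO
OOOO
OOOO
OOOO

Derivation:
Op 1 fold_down: fold axis h@2; visible region now rows[2,4) x cols[0,4) = 2x4
Op 2 fold_right: fold axis v@2; visible region now rows[2,4) x cols[2,4) = 2x2
Op 3 fold_up: fold axis h@3; visible region now rows[2,3) x cols[2,4) = 1x2
Op 4 cut(0, 0): punch at orig (2,2); cuts so far [(2, 2)]; region rows[2,3) x cols[2,4) = 1x2
Op 5 cut(0, 1): punch at orig (2,3); cuts so far [(2, 2), (2, 3)]; region rows[2,3) x cols[2,4) = 1x2
Unfold 1 (reflect across h@3): 4 holes -> [(2, 2), (2, 3), (3, 2), (3, 3)]
Unfold 2 (reflect across v@2): 8 holes -> [(2, 0), (2, 1), (2, 2), (2, 3), (3, 0), (3, 1), (3, 2), (3, 3)]
Unfold 3 (reflect across h@2): 16 holes -> [(0, 0), (0, 1), (0, 2), (0, 3), (1, 0), (1, 1), (1, 2), (1, 3), (2, 0), (2, 1), (2, 2), (2, 3), (3, 0), (3, 1), (3, 2), (3, 3)]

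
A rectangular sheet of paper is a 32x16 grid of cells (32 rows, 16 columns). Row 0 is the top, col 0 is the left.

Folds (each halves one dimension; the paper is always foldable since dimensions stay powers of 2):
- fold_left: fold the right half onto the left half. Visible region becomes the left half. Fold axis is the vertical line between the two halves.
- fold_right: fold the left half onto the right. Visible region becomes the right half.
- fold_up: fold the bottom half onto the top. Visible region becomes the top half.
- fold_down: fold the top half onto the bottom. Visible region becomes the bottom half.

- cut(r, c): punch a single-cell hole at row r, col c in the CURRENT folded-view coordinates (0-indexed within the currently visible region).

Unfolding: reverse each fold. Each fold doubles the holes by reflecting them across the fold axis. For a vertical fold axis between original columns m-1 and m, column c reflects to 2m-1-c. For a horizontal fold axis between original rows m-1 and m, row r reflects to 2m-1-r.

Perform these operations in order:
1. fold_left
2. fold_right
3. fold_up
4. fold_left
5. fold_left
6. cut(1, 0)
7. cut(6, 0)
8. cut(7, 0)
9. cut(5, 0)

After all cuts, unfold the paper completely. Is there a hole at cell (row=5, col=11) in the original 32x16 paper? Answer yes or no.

Answer: yes

Derivation:
Op 1 fold_left: fold axis v@8; visible region now rows[0,32) x cols[0,8) = 32x8
Op 2 fold_right: fold axis v@4; visible region now rows[0,32) x cols[4,8) = 32x4
Op 3 fold_up: fold axis h@16; visible region now rows[0,16) x cols[4,8) = 16x4
Op 4 fold_left: fold axis v@6; visible region now rows[0,16) x cols[4,6) = 16x2
Op 5 fold_left: fold axis v@5; visible region now rows[0,16) x cols[4,5) = 16x1
Op 6 cut(1, 0): punch at orig (1,4); cuts so far [(1, 4)]; region rows[0,16) x cols[4,5) = 16x1
Op 7 cut(6, 0): punch at orig (6,4); cuts so far [(1, 4), (6, 4)]; region rows[0,16) x cols[4,5) = 16x1
Op 8 cut(7, 0): punch at orig (7,4); cuts so far [(1, 4), (6, 4), (7, 4)]; region rows[0,16) x cols[4,5) = 16x1
Op 9 cut(5, 0): punch at orig (5,4); cuts so far [(1, 4), (5, 4), (6, 4), (7, 4)]; region rows[0,16) x cols[4,5) = 16x1
Unfold 1 (reflect across v@5): 8 holes -> [(1, 4), (1, 5), (5, 4), (5, 5), (6, 4), (6, 5), (7, 4), (7, 5)]
Unfold 2 (reflect across v@6): 16 holes -> [(1, 4), (1, 5), (1, 6), (1, 7), (5, 4), (5, 5), (5, 6), (5, 7), (6, 4), (6, 5), (6, 6), (6, 7), (7, 4), (7, 5), (7, 6), (7, 7)]
Unfold 3 (reflect across h@16): 32 holes -> [(1, 4), (1, 5), (1, 6), (1, 7), (5, 4), (5, 5), (5, 6), (5, 7), (6, 4), (6, 5), (6, 6), (6, 7), (7, 4), (7, 5), (7, 6), (7, 7), (24, 4), (24, 5), (24, 6), (24, 7), (25, 4), (25, 5), (25, 6), (25, 7), (26, 4), (26, 5), (26, 6), (26, 7), (30, 4), (30, 5), (30, 6), (30, 7)]
Unfold 4 (reflect across v@4): 64 holes -> [(1, 0), (1, 1), (1, 2), (1, 3), (1, 4), (1, 5), (1, 6), (1, 7), (5, 0), (5, 1), (5, 2), (5, 3), (5, 4), (5, 5), (5, 6), (5, 7), (6, 0), (6, 1), (6, 2), (6, 3), (6, 4), (6, 5), (6, 6), (6, 7), (7, 0), (7, 1), (7, 2), (7, 3), (7, 4), (7, 5), (7, 6), (7, 7), (24, 0), (24, 1), (24, 2), (24, 3), (24, 4), (24, 5), (24, 6), (24, 7), (25, 0), (25, 1), (25, 2), (25, 3), (25, 4), (25, 5), (25, 6), (25, 7), (26, 0), (26, 1), (26, 2), (26, 3), (26, 4), (26, 5), (26, 6), (26, 7), (30, 0), (30, 1), (30, 2), (30, 3), (30, 4), (30, 5), (30, 6), (30, 7)]
Unfold 5 (reflect across v@8): 128 holes -> [(1, 0), (1, 1), (1, 2), (1, 3), (1, 4), (1, 5), (1, 6), (1, 7), (1, 8), (1, 9), (1, 10), (1, 11), (1, 12), (1, 13), (1, 14), (1, 15), (5, 0), (5, 1), (5, 2), (5, 3), (5, 4), (5, 5), (5, 6), (5, 7), (5, 8), (5, 9), (5, 10), (5, 11), (5, 12), (5, 13), (5, 14), (5, 15), (6, 0), (6, 1), (6, 2), (6, 3), (6, 4), (6, 5), (6, 6), (6, 7), (6, 8), (6, 9), (6, 10), (6, 11), (6, 12), (6, 13), (6, 14), (6, 15), (7, 0), (7, 1), (7, 2), (7, 3), (7, 4), (7, 5), (7, 6), (7, 7), (7, 8), (7, 9), (7, 10), (7, 11), (7, 12), (7, 13), (7, 14), (7, 15), (24, 0), (24, 1), (24, 2), (24, 3), (24, 4), (24, 5), (24, 6), (24, 7), (24, 8), (24, 9), (24, 10), (24, 11), (24, 12), (24, 13), (24, 14), (24, 15), (25, 0), (25, 1), (25, 2), (25, 3), (25, 4), (25, 5), (25, 6), (25, 7), (25, 8), (25, 9), (25, 10), (25, 11), (25, 12), (25, 13), (25, 14), (25, 15), (26, 0), (26, 1), (26, 2), (26, 3), (26, 4), (26, 5), (26, 6), (26, 7), (26, 8), (26, 9), (26, 10), (26, 11), (26, 12), (26, 13), (26, 14), (26, 15), (30, 0), (30, 1), (30, 2), (30, 3), (30, 4), (30, 5), (30, 6), (30, 7), (30, 8), (30, 9), (30, 10), (30, 11), (30, 12), (30, 13), (30, 14), (30, 15)]
Holes: [(1, 0), (1, 1), (1, 2), (1, 3), (1, 4), (1, 5), (1, 6), (1, 7), (1, 8), (1, 9), (1, 10), (1, 11), (1, 12), (1, 13), (1, 14), (1, 15), (5, 0), (5, 1), (5, 2), (5, 3), (5, 4), (5, 5), (5, 6), (5, 7), (5, 8), (5, 9), (5, 10), (5, 11), (5, 12), (5, 13), (5, 14), (5, 15), (6, 0), (6, 1), (6, 2), (6, 3), (6, 4), (6, 5), (6, 6), (6, 7), (6, 8), (6, 9), (6, 10), (6, 11), (6, 12), (6, 13), (6, 14), (6, 15), (7, 0), (7, 1), (7, 2), (7, 3), (7, 4), (7, 5), (7, 6), (7, 7), (7, 8), (7, 9), (7, 10), (7, 11), (7, 12), (7, 13), (7, 14), (7, 15), (24, 0), (24, 1), (24, 2), (24, 3), (24, 4), (24, 5), (24, 6), (24, 7), (24, 8), (24, 9), (24, 10), (24, 11), (24, 12), (24, 13), (24, 14), (24, 15), (25, 0), (25, 1), (25, 2), (25, 3), (25, 4), (25, 5), (25, 6), (25, 7), (25, 8), (25, 9), (25, 10), (25, 11), (25, 12), (25, 13), (25, 14), (25, 15), (26, 0), (26, 1), (26, 2), (26, 3), (26, 4), (26, 5), (26, 6), (26, 7), (26, 8), (26, 9), (26, 10), (26, 11), (26, 12), (26, 13), (26, 14), (26, 15), (30, 0), (30, 1), (30, 2), (30, 3), (30, 4), (30, 5), (30, 6), (30, 7), (30, 8), (30, 9), (30, 10), (30, 11), (30, 12), (30, 13), (30, 14), (30, 15)]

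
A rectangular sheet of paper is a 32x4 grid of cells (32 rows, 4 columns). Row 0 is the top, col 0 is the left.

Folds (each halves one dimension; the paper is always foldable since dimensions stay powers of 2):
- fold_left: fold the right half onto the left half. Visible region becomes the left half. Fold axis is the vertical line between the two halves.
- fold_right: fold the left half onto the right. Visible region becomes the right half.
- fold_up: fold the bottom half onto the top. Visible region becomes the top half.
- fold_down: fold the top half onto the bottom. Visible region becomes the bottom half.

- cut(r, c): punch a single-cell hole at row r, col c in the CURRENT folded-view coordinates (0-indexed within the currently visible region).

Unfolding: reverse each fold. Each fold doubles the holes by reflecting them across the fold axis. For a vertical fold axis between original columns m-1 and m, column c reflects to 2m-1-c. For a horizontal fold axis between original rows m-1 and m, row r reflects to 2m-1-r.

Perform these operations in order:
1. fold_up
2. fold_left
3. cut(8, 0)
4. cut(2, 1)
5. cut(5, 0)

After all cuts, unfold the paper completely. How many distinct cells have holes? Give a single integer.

Op 1 fold_up: fold axis h@16; visible region now rows[0,16) x cols[0,4) = 16x4
Op 2 fold_left: fold axis v@2; visible region now rows[0,16) x cols[0,2) = 16x2
Op 3 cut(8, 0): punch at orig (8,0); cuts so far [(8, 0)]; region rows[0,16) x cols[0,2) = 16x2
Op 4 cut(2, 1): punch at orig (2,1); cuts so far [(2, 1), (8, 0)]; region rows[0,16) x cols[0,2) = 16x2
Op 5 cut(5, 0): punch at orig (5,0); cuts so far [(2, 1), (5, 0), (8, 0)]; region rows[0,16) x cols[0,2) = 16x2
Unfold 1 (reflect across v@2): 6 holes -> [(2, 1), (2, 2), (5, 0), (5, 3), (8, 0), (8, 3)]
Unfold 2 (reflect across h@16): 12 holes -> [(2, 1), (2, 2), (5, 0), (5, 3), (8, 0), (8, 3), (23, 0), (23, 3), (26, 0), (26, 3), (29, 1), (29, 2)]

Answer: 12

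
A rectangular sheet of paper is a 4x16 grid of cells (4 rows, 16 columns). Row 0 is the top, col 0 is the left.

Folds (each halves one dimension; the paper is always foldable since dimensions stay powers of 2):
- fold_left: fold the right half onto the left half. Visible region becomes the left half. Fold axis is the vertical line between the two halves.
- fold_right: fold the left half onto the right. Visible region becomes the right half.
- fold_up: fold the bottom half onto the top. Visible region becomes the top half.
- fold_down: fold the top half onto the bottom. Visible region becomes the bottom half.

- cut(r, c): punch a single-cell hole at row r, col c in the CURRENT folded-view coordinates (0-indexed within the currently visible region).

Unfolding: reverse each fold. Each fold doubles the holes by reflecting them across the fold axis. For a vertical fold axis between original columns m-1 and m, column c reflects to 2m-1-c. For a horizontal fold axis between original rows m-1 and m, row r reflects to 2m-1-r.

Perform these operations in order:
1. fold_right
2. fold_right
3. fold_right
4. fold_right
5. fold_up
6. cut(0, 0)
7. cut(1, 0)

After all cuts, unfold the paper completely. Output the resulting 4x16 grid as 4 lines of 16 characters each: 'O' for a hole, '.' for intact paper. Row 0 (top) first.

Op 1 fold_right: fold axis v@8; visible region now rows[0,4) x cols[8,16) = 4x8
Op 2 fold_right: fold axis v@12; visible region now rows[0,4) x cols[12,16) = 4x4
Op 3 fold_right: fold axis v@14; visible region now rows[0,4) x cols[14,16) = 4x2
Op 4 fold_right: fold axis v@15; visible region now rows[0,4) x cols[15,16) = 4x1
Op 5 fold_up: fold axis h@2; visible region now rows[0,2) x cols[15,16) = 2x1
Op 6 cut(0, 0): punch at orig (0,15); cuts so far [(0, 15)]; region rows[0,2) x cols[15,16) = 2x1
Op 7 cut(1, 0): punch at orig (1,15); cuts so far [(0, 15), (1, 15)]; region rows[0,2) x cols[15,16) = 2x1
Unfold 1 (reflect across h@2): 4 holes -> [(0, 15), (1, 15), (2, 15), (3, 15)]
Unfold 2 (reflect across v@15): 8 holes -> [(0, 14), (0, 15), (1, 14), (1, 15), (2, 14), (2, 15), (3, 14), (3, 15)]
Unfold 3 (reflect across v@14): 16 holes -> [(0, 12), (0, 13), (0, 14), (0, 15), (1, 12), (1, 13), (1, 14), (1, 15), (2, 12), (2, 13), (2, 14), (2, 15), (3, 12), (3, 13), (3, 14), (3, 15)]
Unfold 4 (reflect across v@12): 32 holes -> [(0, 8), (0, 9), (0, 10), (0, 11), (0, 12), (0, 13), (0, 14), (0, 15), (1, 8), (1, 9), (1, 10), (1, 11), (1, 12), (1, 13), (1, 14), (1, 15), (2, 8), (2, 9), (2, 10), (2, 11), (2, 12), (2, 13), (2, 14), (2, 15), (3, 8), (3, 9), (3, 10), (3, 11), (3, 12), (3, 13), (3, 14), (3, 15)]
Unfold 5 (reflect across v@8): 64 holes -> [(0, 0), (0, 1), (0, 2), (0, 3), (0, 4), (0, 5), (0, 6), (0, 7), (0, 8), (0, 9), (0, 10), (0, 11), (0, 12), (0, 13), (0, 14), (0, 15), (1, 0), (1, 1), (1, 2), (1, 3), (1, 4), (1, 5), (1, 6), (1, 7), (1, 8), (1, 9), (1, 10), (1, 11), (1, 12), (1, 13), (1, 14), (1, 15), (2, 0), (2, 1), (2, 2), (2, 3), (2, 4), (2, 5), (2, 6), (2, 7), (2, 8), (2, 9), (2, 10), (2, 11), (2, 12), (2, 13), (2, 14), (2, 15), (3, 0), (3, 1), (3, 2), (3, 3), (3, 4), (3, 5), (3, 6), (3, 7), (3, 8), (3, 9), (3, 10), (3, 11), (3, 12), (3, 13), (3, 14), (3, 15)]

Answer: OOOOOOOOOOOOOOOO
OOOOOOOOOOOOOOOO
OOOOOOOOOOOOOOOO
OOOOOOOOOOOOOOOO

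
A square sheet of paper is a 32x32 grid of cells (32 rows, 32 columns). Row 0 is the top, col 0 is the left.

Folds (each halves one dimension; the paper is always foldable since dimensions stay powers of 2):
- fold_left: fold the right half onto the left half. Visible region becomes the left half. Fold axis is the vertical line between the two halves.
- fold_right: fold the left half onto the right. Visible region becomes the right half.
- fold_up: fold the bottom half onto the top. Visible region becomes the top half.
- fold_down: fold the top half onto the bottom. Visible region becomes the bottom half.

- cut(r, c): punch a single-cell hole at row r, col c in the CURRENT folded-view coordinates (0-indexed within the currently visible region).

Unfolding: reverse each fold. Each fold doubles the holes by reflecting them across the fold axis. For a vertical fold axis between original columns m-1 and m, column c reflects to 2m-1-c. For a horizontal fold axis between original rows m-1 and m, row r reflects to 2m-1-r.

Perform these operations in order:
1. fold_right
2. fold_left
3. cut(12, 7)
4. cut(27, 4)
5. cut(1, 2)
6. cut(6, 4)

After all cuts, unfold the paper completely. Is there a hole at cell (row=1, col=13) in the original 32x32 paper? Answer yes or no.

Answer: yes

Derivation:
Op 1 fold_right: fold axis v@16; visible region now rows[0,32) x cols[16,32) = 32x16
Op 2 fold_left: fold axis v@24; visible region now rows[0,32) x cols[16,24) = 32x8
Op 3 cut(12, 7): punch at orig (12,23); cuts so far [(12, 23)]; region rows[0,32) x cols[16,24) = 32x8
Op 4 cut(27, 4): punch at orig (27,20); cuts so far [(12, 23), (27, 20)]; region rows[0,32) x cols[16,24) = 32x8
Op 5 cut(1, 2): punch at orig (1,18); cuts so far [(1, 18), (12, 23), (27, 20)]; region rows[0,32) x cols[16,24) = 32x8
Op 6 cut(6, 4): punch at orig (6,20); cuts so far [(1, 18), (6, 20), (12, 23), (27, 20)]; region rows[0,32) x cols[16,24) = 32x8
Unfold 1 (reflect across v@24): 8 holes -> [(1, 18), (1, 29), (6, 20), (6, 27), (12, 23), (12, 24), (27, 20), (27, 27)]
Unfold 2 (reflect across v@16): 16 holes -> [(1, 2), (1, 13), (1, 18), (1, 29), (6, 4), (6, 11), (6, 20), (6, 27), (12, 7), (12, 8), (12, 23), (12, 24), (27, 4), (27, 11), (27, 20), (27, 27)]
Holes: [(1, 2), (1, 13), (1, 18), (1, 29), (6, 4), (6, 11), (6, 20), (6, 27), (12, 7), (12, 8), (12, 23), (12, 24), (27, 4), (27, 11), (27, 20), (27, 27)]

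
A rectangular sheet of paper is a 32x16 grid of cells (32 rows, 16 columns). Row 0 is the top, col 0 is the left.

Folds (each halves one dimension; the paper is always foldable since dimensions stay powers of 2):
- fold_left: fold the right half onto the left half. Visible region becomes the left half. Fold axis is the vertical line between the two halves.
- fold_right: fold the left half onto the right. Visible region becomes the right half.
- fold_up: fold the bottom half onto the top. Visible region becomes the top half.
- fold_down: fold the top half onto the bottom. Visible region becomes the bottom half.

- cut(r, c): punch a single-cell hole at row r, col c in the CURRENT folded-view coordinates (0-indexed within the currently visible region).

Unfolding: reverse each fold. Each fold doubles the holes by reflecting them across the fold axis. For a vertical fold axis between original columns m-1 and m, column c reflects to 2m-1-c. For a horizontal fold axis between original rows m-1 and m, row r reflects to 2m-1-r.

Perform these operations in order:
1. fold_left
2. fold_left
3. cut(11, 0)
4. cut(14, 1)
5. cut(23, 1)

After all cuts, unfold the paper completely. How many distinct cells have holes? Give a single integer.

Answer: 12

Derivation:
Op 1 fold_left: fold axis v@8; visible region now rows[0,32) x cols[0,8) = 32x8
Op 2 fold_left: fold axis v@4; visible region now rows[0,32) x cols[0,4) = 32x4
Op 3 cut(11, 0): punch at orig (11,0); cuts so far [(11, 0)]; region rows[0,32) x cols[0,4) = 32x4
Op 4 cut(14, 1): punch at orig (14,1); cuts so far [(11, 0), (14, 1)]; region rows[0,32) x cols[0,4) = 32x4
Op 5 cut(23, 1): punch at orig (23,1); cuts so far [(11, 0), (14, 1), (23, 1)]; region rows[0,32) x cols[0,4) = 32x4
Unfold 1 (reflect across v@4): 6 holes -> [(11, 0), (11, 7), (14, 1), (14, 6), (23, 1), (23, 6)]
Unfold 2 (reflect across v@8): 12 holes -> [(11, 0), (11, 7), (11, 8), (11, 15), (14, 1), (14, 6), (14, 9), (14, 14), (23, 1), (23, 6), (23, 9), (23, 14)]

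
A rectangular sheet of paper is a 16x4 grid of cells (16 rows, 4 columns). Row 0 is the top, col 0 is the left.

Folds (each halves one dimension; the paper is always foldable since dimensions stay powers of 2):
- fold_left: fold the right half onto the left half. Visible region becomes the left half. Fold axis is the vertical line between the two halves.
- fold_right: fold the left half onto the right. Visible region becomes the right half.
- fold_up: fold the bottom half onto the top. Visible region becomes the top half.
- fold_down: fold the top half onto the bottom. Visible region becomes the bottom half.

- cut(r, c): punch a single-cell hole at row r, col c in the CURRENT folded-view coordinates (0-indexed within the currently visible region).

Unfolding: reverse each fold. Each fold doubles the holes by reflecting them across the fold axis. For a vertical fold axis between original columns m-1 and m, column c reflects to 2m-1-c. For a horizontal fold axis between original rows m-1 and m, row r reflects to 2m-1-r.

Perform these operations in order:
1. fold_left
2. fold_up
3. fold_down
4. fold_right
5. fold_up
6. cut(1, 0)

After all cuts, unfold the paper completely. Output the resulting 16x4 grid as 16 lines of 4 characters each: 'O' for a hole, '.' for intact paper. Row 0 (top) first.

Op 1 fold_left: fold axis v@2; visible region now rows[0,16) x cols[0,2) = 16x2
Op 2 fold_up: fold axis h@8; visible region now rows[0,8) x cols[0,2) = 8x2
Op 3 fold_down: fold axis h@4; visible region now rows[4,8) x cols[0,2) = 4x2
Op 4 fold_right: fold axis v@1; visible region now rows[4,8) x cols[1,2) = 4x1
Op 5 fold_up: fold axis h@6; visible region now rows[4,6) x cols[1,2) = 2x1
Op 6 cut(1, 0): punch at orig (5,1); cuts so far [(5, 1)]; region rows[4,6) x cols[1,2) = 2x1
Unfold 1 (reflect across h@6): 2 holes -> [(5, 1), (6, 1)]
Unfold 2 (reflect across v@1): 4 holes -> [(5, 0), (5, 1), (6, 0), (6, 1)]
Unfold 3 (reflect across h@4): 8 holes -> [(1, 0), (1, 1), (2, 0), (2, 1), (5, 0), (5, 1), (6, 0), (6, 1)]
Unfold 4 (reflect across h@8): 16 holes -> [(1, 0), (1, 1), (2, 0), (2, 1), (5, 0), (5, 1), (6, 0), (6, 1), (9, 0), (9, 1), (10, 0), (10, 1), (13, 0), (13, 1), (14, 0), (14, 1)]
Unfold 5 (reflect across v@2): 32 holes -> [(1, 0), (1, 1), (1, 2), (1, 3), (2, 0), (2, 1), (2, 2), (2, 3), (5, 0), (5, 1), (5, 2), (5, 3), (6, 0), (6, 1), (6, 2), (6, 3), (9, 0), (9, 1), (9, 2), (9, 3), (10, 0), (10, 1), (10, 2), (10, 3), (13, 0), (13, 1), (13, 2), (13, 3), (14, 0), (14, 1), (14, 2), (14, 3)]

Answer: ....
OOOO
OOOO
....
....
OOOO
OOOO
....
....
OOOO
OOOO
....
....
OOOO
OOOO
....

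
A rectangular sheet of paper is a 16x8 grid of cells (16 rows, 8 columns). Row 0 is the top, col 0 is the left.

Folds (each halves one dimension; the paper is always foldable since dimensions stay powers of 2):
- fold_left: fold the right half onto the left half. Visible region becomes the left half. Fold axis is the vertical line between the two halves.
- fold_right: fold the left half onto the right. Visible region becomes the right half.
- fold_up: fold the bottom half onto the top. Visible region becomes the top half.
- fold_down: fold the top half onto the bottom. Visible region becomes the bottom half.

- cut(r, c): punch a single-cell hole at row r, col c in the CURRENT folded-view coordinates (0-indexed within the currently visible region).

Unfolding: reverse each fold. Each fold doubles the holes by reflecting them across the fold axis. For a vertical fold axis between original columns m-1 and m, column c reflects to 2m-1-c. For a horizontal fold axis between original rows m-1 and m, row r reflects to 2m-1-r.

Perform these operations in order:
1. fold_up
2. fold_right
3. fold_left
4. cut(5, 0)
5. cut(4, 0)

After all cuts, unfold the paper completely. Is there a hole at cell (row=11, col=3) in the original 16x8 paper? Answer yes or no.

Answer: yes

Derivation:
Op 1 fold_up: fold axis h@8; visible region now rows[0,8) x cols[0,8) = 8x8
Op 2 fold_right: fold axis v@4; visible region now rows[0,8) x cols[4,8) = 8x4
Op 3 fold_left: fold axis v@6; visible region now rows[0,8) x cols[4,6) = 8x2
Op 4 cut(5, 0): punch at orig (5,4); cuts so far [(5, 4)]; region rows[0,8) x cols[4,6) = 8x2
Op 5 cut(4, 0): punch at orig (4,4); cuts so far [(4, 4), (5, 4)]; region rows[0,8) x cols[4,6) = 8x2
Unfold 1 (reflect across v@6): 4 holes -> [(4, 4), (4, 7), (5, 4), (5, 7)]
Unfold 2 (reflect across v@4): 8 holes -> [(4, 0), (4, 3), (4, 4), (4, 7), (5, 0), (5, 3), (5, 4), (5, 7)]
Unfold 3 (reflect across h@8): 16 holes -> [(4, 0), (4, 3), (4, 4), (4, 7), (5, 0), (5, 3), (5, 4), (5, 7), (10, 0), (10, 3), (10, 4), (10, 7), (11, 0), (11, 3), (11, 4), (11, 7)]
Holes: [(4, 0), (4, 3), (4, 4), (4, 7), (5, 0), (5, 3), (5, 4), (5, 7), (10, 0), (10, 3), (10, 4), (10, 7), (11, 0), (11, 3), (11, 4), (11, 7)]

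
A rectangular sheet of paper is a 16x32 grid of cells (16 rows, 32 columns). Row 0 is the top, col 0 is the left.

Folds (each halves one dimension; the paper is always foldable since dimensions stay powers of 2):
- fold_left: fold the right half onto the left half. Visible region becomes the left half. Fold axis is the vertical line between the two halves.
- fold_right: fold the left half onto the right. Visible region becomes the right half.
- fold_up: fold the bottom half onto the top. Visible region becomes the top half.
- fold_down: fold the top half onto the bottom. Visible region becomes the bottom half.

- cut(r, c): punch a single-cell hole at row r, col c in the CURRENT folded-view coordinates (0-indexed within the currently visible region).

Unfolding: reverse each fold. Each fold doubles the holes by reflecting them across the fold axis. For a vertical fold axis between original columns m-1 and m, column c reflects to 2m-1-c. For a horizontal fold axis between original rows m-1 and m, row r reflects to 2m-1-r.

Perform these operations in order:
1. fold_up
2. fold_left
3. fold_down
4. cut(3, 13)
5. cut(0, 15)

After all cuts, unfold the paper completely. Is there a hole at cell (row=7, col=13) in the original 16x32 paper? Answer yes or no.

Answer: yes

Derivation:
Op 1 fold_up: fold axis h@8; visible region now rows[0,8) x cols[0,32) = 8x32
Op 2 fold_left: fold axis v@16; visible region now rows[0,8) x cols[0,16) = 8x16
Op 3 fold_down: fold axis h@4; visible region now rows[4,8) x cols[0,16) = 4x16
Op 4 cut(3, 13): punch at orig (7,13); cuts so far [(7, 13)]; region rows[4,8) x cols[0,16) = 4x16
Op 5 cut(0, 15): punch at orig (4,15); cuts so far [(4, 15), (7, 13)]; region rows[4,8) x cols[0,16) = 4x16
Unfold 1 (reflect across h@4): 4 holes -> [(0, 13), (3, 15), (4, 15), (7, 13)]
Unfold 2 (reflect across v@16): 8 holes -> [(0, 13), (0, 18), (3, 15), (3, 16), (4, 15), (4, 16), (7, 13), (7, 18)]
Unfold 3 (reflect across h@8): 16 holes -> [(0, 13), (0, 18), (3, 15), (3, 16), (4, 15), (4, 16), (7, 13), (7, 18), (8, 13), (8, 18), (11, 15), (11, 16), (12, 15), (12, 16), (15, 13), (15, 18)]
Holes: [(0, 13), (0, 18), (3, 15), (3, 16), (4, 15), (4, 16), (7, 13), (7, 18), (8, 13), (8, 18), (11, 15), (11, 16), (12, 15), (12, 16), (15, 13), (15, 18)]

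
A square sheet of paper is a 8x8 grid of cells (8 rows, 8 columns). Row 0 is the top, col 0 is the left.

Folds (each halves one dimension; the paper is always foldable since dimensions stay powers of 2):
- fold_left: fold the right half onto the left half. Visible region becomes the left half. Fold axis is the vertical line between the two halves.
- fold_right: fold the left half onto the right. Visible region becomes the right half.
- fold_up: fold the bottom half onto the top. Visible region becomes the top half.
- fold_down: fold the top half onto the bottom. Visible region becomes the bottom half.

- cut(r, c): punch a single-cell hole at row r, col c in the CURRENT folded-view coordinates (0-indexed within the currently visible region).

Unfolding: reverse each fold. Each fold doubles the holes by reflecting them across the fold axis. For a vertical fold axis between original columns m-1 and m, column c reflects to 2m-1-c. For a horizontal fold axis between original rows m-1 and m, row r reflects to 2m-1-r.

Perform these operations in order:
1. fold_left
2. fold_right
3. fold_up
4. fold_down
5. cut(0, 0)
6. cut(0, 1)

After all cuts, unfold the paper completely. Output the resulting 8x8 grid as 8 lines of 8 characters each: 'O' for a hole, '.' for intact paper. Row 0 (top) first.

Op 1 fold_left: fold axis v@4; visible region now rows[0,8) x cols[0,4) = 8x4
Op 2 fold_right: fold axis v@2; visible region now rows[0,8) x cols[2,4) = 8x2
Op 3 fold_up: fold axis h@4; visible region now rows[0,4) x cols[2,4) = 4x2
Op 4 fold_down: fold axis h@2; visible region now rows[2,4) x cols[2,4) = 2x2
Op 5 cut(0, 0): punch at orig (2,2); cuts so far [(2, 2)]; region rows[2,4) x cols[2,4) = 2x2
Op 6 cut(0, 1): punch at orig (2,3); cuts so far [(2, 2), (2, 3)]; region rows[2,4) x cols[2,4) = 2x2
Unfold 1 (reflect across h@2): 4 holes -> [(1, 2), (1, 3), (2, 2), (2, 3)]
Unfold 2 (reflect across h@4): 8 holes -> [(1, 2), (1, 3), (2, 2), (2, 3), (5, 2), (5, 3), (6, 2), (6, 3)]
Unfold 3 (reflect across v@2): 16 holes -> [(1, 0), (1, 1), (1, 2), (1, 3), (2, 0), (2, 1), (2, 2), (2, 3), (5, 0), (5, 1), (5, 2), (5, 3), (6, 0), (6, 1), (6, 2), (6, 3)]
Unfold 4 (reflect across v@4): 32 holes -> [(1, 0), (1, 1), (1, 2), (1, 3), (1, 4), (1, 5), (1, 6), (1, 7), (2, 0), (2, 1), (2, 2), (2, 3), (2, 4), (2, 5), (2, 6), (2, 7), (5, 0), (5, 1), (5, 2), (5, 3), (5, 4), (5, 5), (5, 6), (5, 7), (6, 0), (6, 1), (6, 2), (6, 3), (6, 4), (6, 5), (6, 6), (6, 7)]

Answer: ........
OOOOOOOO
OOOOOOOO
........
........
OOOOOOOO
OOOOOOOO
........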